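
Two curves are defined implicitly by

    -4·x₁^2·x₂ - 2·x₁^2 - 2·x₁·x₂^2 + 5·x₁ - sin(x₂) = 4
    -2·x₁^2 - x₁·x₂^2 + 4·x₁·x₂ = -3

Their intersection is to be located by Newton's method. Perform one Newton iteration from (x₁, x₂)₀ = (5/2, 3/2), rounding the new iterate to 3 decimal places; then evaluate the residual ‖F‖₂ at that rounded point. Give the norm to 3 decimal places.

13.995

At (5/2, 3/2): F = (-53.74749, -0.125).
Jacobian J = [[-8·x₁·x₂ - 4·x₁ - 2·x₂^2 + 5, -4·x₁^2 - 4·x₁·x₂ - cos(x₂)], [-4·x₁ - x₂^2 + 4·x₂, -2·x₁·x₂ + 4·x₁]].
At the point, J = [[-39.500, -40.07074], [-6.250, 2.500]] (det J = -349.19211).
Solving J·Δ = −F gives Δ = (-0.399, -0.948).
Then the next iterate is (x₁, x₂)₁ = (2.101, 0.552).
Re-evaluating at (2.101, 0.552): F = (-13.87472, -1.82958), so ‖F‖₂ = 13.995.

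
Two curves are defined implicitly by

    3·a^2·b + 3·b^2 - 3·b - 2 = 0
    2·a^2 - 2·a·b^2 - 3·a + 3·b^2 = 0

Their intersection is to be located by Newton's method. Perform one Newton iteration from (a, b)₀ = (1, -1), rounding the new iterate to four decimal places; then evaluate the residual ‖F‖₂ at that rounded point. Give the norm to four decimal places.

0.6385

At (1, -1): F = (1.0000, 0.0000).
Jacobian J = [[6·a·b, 3·a^2 + 6·b - 3], [4·a - 2·b^2 - 3, -4·a·b + 6·b]].
At the point, J = [[-6.0000, -6.0000], [-1.0000, -2.0000]] (det J = 6.0000).
Solving J·Δ = −F gives Δ = (0.3333, -0.1667).
Then the next iterate is (a, b)₁ = (1.3333, -1.1667).
Re-evaluating at (1.3333, -1.1667): F = (-0.638422, 0.009298), so ‖F‖₂ = 0.6385.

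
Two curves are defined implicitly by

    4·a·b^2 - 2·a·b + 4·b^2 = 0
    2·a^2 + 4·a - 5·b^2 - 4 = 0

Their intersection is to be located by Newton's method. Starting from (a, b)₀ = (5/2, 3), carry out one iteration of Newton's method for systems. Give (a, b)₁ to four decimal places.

(1.8836, 1.8290)

At (5/2, 3): F = (111.0000, -26.5000).
Jacobian J = [[4·b^2 - 2·b, 8·a·b - 2·a + 8·b], [4·a + 4, -10·b]].
At the point, J = [[30.0000, 79.0000], [14.0000, -30.0000]] (det J = -2006.0000).
Solving J·Δ = −F gives Δ = (-0.6164, -1.1710).
Then the next iterate is (a, b)₁ = (1.8836, 1.8290).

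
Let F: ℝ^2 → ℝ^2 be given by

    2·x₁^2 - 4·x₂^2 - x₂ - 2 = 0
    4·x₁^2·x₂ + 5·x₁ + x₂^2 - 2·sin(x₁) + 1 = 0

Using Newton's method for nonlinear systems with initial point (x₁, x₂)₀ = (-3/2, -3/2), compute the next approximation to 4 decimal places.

At (-3/2, -3/2): F = (-5.0000, -15.755010).
Jacobian J = [[4·x₁, -8·x₂ - 1], [8·x₁·x₂ - 2·cos(x₁) + 5, 4·x₁^2 + 2·x₂]].
At the point, J = [[-6.0000, 11.0000], [22.858526, 6.0000]] (det J = -287.443782).
Solving J·Δ = −F gives Δ = (0.4986, 0.7265).
Then the next iterate is (x₁, x₂)₁ = (-1.0014, -0.7735).

(-1.0014, -0.7735)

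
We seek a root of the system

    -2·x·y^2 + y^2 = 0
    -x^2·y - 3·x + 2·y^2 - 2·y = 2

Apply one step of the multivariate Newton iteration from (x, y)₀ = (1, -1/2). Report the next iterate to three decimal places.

At (1, -1/2): F = (-0.250, -3.000).
Jacobian J = [[-2·y^2, -4·x·y + 2·y], [-2·x·y - 3, -x^2 + 4·y - 2]].
At the point, J = [[-0.500, 1.000], [-2.000, -5.000]] (det J = 4.500).
Solving J·Δ = −F gives Δ = (-0.944, -0.222).
Then the next iterate is (x, y)₁ = (0.056, -0.722).

(0.056, -0.722)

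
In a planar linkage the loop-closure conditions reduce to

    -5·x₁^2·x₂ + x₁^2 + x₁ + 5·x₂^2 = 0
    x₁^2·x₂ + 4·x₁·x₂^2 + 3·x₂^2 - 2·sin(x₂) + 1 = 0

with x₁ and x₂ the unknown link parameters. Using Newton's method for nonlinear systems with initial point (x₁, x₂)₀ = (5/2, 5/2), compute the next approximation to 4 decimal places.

(1.9401, 1.4611)

At (5/2, 5/2): F = (-38.1250, 96.678056).
Jacobian J = [[-10·x₁·x₂ + 2·x₁ + 1, -5·x₁^2 + 10·x₂], [2·x₁·x₂ + 4·x₂^2, x₁^2 + 8·x₁·x₂ + 6·x₂ - 2·cos(x₂)]].
At the point, J = [[-56.5000, -6.2500], [37.5000, 72.852287]] (det J = -3881.779229).
Solving J·Δ = −F gives Δ = (-0.5599, -1.0389).
Then the next iterate is (x₁, x₂)₁ = (1.9401, 1.4611).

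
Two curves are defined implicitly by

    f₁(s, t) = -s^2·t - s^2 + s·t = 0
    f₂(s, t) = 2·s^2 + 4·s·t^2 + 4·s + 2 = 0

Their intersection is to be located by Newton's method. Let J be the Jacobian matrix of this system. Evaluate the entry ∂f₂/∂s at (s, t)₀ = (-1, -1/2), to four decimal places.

1.0000

∂f₂/∂s = 4·s + 4·t^2 + 4.
At (-1, -1/2) this is 1.0000.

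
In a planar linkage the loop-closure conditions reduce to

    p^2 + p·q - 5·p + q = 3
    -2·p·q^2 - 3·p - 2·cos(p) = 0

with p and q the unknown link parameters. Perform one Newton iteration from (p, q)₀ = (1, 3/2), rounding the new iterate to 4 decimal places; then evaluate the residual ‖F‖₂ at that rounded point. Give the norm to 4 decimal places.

At (1, 3/2): F = (-4.0000, -8.580605).
Jacobian J = [[2·p + q - 5, p + 1], [-2·q^2 + 2·sin(p) - 3, -4·p·q]].
At the point, J = [[-1.5000, 2.0000], [-5.817058, -6.0000]] (det J = 20.634116).
Solving J·Δ = −F gives Δ = (-1.9948, 0.5039).
Then the next iterate is (p, q)₁ = (-0.9948, 2.0039).
Re-evaluating at (-0.9948, 2.0039): F = (2.974047, 9.884527), so ‖F‖₂ = 10.3222.

10.3222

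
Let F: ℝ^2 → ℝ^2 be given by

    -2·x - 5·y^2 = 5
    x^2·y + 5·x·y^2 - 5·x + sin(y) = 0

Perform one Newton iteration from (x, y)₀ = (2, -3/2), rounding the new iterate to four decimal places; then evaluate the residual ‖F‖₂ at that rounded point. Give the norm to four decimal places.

At (2, -3/2): F = (-20.2500, 5.502505).
Jacobian J = [[-2, -10·y], [2·x·y + 5·y^2 - 5, x^2 + 10·x·y + cos(y)]].
At the point, J = [[-2.0000, 15.0000], [0.2500, -25.929263]] (det J = 48.108526).
Solving J·Δ = −F gives Δ = (-9.1986, 0.1235).
Then the next iterate is (x, y)₁ = (-7.1986, -1.3765).
Re-evaluating at (-7.1986, -1.3765): F = (-0.076561, -104.516014), so ‖F‖₂ = 104.5160.

104.5160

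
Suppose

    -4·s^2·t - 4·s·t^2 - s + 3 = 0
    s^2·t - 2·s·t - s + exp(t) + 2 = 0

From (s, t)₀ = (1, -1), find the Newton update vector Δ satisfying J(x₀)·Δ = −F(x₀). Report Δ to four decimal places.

(5.1034, -4.3276)

At (1, -1): F = (2.0000, 2.367879).
Jacobian J = [[-8·s·t - 4·t^2 - 1, -4·s^2 - 8·s·t], [2·s·t - 2·t - 1, s^2 - 2·s + exp(t)]].
At the point, J = [[3.0000, 4.0000], [-1.0000, -0.632121]] (det J = 2.103638).
Solving J·Δ = −F gives Δ = (5.1034, -4.3276).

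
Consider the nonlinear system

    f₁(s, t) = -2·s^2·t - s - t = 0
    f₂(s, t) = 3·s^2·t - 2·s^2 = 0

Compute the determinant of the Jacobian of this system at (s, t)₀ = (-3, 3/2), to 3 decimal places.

174.000

J = [[-4·s·t - 1, -2·s^2 - 1], [6·s·t - 4·s, 3·s^2]].
At the point, J = [[17.000, -19.000], [-15.000, 27.000]].
det J = 174.000.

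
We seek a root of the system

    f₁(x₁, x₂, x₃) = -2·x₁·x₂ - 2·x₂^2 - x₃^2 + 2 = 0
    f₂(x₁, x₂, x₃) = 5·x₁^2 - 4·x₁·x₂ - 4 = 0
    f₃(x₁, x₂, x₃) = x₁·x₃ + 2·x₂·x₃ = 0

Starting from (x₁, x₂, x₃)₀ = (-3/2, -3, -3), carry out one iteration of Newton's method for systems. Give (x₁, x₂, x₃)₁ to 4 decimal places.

(-1.7615, -1.3391, -1.2241)

At (-3/2, -3, -3): F = (-34.0000, -10.7500, 22.5000).
Jacobian J = [[-2·x₂, -2·x₁ - 4·x₂, -2·x₃], [10·x₁ - 4·x₂, -4·x₁, 0], [x₃, 2·x₃, x₁ + 2·x₂]].
At the point, J = [[6.0000, 15.0000, 6.0000], [-3.0000, 6.0000, 0.0000], [-3.0000, -6.0000, -7.5000]] (det J = -391.5000).
Solving J·Δ = −F gives Δ = (-0.2615, 1.6609, 1.7759).
Then the next iterate is (x₁, x₂, x₃)₁ = (-1.7615, -1.3391, -1.2241).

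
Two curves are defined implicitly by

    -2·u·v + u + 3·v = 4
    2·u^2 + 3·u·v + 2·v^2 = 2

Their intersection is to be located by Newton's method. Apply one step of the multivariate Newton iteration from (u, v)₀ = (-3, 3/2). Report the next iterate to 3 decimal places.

At (-3, 3/2): F = (6.500, 7.000).
Jacobian J = [[-2·v + 1, -2·u + 3], [4·u + 3·v, 3·u + 4·v]].
At the point, J = [[-2.000, 9.000], [-7.500, -3.000]] (det J = 73.500).
Solving J·Δ = −F gives Δ = (1.122, -0.473).
Then the next iterate is (u, v)₁ = (-1.878, 1.027).

(-1.878, 1.027)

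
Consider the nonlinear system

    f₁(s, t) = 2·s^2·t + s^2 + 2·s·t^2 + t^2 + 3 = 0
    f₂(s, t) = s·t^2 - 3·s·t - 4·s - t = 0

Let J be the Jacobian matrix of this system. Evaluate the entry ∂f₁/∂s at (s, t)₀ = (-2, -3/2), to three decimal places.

∂f₁/∂s = 4·s·t + 2·s + 2·t^2.
At (-2, -3/2) this is 12.500.

12.500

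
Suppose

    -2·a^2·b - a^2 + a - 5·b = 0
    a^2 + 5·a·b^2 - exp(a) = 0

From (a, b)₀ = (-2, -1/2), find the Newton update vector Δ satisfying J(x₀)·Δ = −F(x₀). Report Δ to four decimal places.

At (-2, -1/2): F = (0.5000, 1.364665).
Jacobian J = [[-4·a·b - 2·a + 1, -2·a^2 - 5], [2·a + 5·b^2 - exp(a), 10·a·b]].
At the point, J = [[1.0000, -13.0000], [-2.885335, 10.0000]] (det J = -27.509359).
Solving J·Δ = −F gives Δ = (0.8267, 0.1021).

(0.8267, 0.1021)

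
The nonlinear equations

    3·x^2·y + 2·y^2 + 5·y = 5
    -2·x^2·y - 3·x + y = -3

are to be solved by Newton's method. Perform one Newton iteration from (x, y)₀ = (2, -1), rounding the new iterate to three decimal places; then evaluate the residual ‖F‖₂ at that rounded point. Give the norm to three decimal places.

At (2, -1): F = (-20.000, 4.000).
Jacobian J = [[6·x·y, 3·x^2 + 4·y + 5], [-4·x·y - 3, -2·x^2 + 1]].
At the point, J = [[-12.000, 13.000], [5.000, -7.000]] (det J = 19.000).
Solving J·Δ = −F gives Δ = (-4.632, -2.737).
Then the next iterate is (x, y)₁ = (-2.632, -3.737).
Re-evaluating at (-2.632, -3.737): F = (-73.41801, 58.93457), so ‖F‖₂ = 94.146.

94.146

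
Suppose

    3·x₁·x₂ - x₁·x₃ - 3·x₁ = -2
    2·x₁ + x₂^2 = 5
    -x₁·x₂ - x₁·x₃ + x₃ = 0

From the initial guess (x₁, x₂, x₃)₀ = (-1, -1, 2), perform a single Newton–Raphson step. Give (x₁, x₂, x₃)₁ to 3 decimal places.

(0.727, -2.273, 2.000)

At (-1, -1, 2): F = (10.000, -6.000, 3.000).
Jacobian J = [[3·x₂ - x₃ - 3, 3·x₁, -x₁], [2, 2·x₂, 0], [-x₂ - x₃, -x₁, -x₁ + 1]].
At the point, J = [[-8.000, -3.000, 1.000], [2.000, -2.000, 0.000], [-1.000, 1.000, 2.000]] (det J = 44.000).
Solving J·Δ = −F gives Δ = (1.727, -1.273, 0.000).
Then the next iterate is (x₁, x₂, x₃)₁ = (0.727, -2.273, 2.000).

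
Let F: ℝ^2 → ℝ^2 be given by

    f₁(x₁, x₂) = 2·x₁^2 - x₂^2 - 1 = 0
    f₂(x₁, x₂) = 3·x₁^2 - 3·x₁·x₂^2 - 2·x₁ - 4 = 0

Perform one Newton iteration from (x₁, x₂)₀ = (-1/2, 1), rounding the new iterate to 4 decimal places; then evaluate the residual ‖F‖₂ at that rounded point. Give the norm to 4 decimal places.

0.0846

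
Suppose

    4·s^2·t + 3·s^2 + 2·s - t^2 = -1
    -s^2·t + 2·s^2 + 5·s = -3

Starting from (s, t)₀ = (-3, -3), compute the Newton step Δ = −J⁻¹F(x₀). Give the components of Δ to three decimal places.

(0.973, 0.965)

At (-3, -3): F = (-95.000, 33.000).
Jacobian J = [[8·s·t + 6·s + 2, 4·s^2 - 2·t], [-2·s·t + 4·s + 5, -s^2]].
At the point, J = [[56.000, 42.000], [-25.000, -9.000]] (det J = 546.000).
Solving J·Δ = −F gives Δ = (0.973, 0.965).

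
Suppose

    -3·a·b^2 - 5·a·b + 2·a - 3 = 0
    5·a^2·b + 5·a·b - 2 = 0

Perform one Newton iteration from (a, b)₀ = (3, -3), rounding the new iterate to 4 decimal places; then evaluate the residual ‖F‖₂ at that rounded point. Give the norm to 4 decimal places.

52.2041

At (3, -3): F = (-33.0000, -182.0000).
Jacobian J = [[-3·b^2 - 5·b + 2, -6·a·b - 5·a], [10·a·b + 5·b, 5·a^2 + 5·a]].
At the point, J = [[-10.0000, 39.0000], [-105.0000, 60.0000]] (det J = 3495.0000).
Solving J·Δ = −F gives Δ = (-1.4644, 0.4707).
Then the next iterate is (a, b)₁ = (1.5356, -2.5293).
Re-evaluating at (1.5356, -2.5293): F = (-9.980186, -51.241264), so ‖F‖₂ = 52.2041.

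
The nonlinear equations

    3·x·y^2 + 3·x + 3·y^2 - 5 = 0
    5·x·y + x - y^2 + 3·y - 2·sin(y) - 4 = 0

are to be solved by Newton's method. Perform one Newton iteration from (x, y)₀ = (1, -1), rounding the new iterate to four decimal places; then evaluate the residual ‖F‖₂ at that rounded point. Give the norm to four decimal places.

At (1, -1): F = (4.0000, -10.317058).
Jacobian J = [[3·y^2 + 3, 6·x·y + 6·y], [5·y + 1, 5·x - 2·y - 2·cos(y) + 3]].
At the point, J = [[6.0000, -12.0000], [-4.0000, 8.919395]] (det J = 5.516372).
Solving J·Δ = −F gives Δ = (15.9756, 8.3211).
Then the next iterate is (x, y)₁ = (16.9756, 7.3211).
Re-evaluating at (16.9756, 7.3211): F = (2936.322671, 601.018027), so ‖F‖₂ = 2997.2009.

2997.2009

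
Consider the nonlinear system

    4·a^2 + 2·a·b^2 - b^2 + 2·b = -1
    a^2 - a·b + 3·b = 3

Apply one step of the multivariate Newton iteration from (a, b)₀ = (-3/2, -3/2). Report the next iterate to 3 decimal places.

At (-3/2, -3/2): F = (-2.000, -7.500).
Jacobian J = [[8·a + 2·b^2, 4·a·b - 2·b + 2], [2·a - b, -a + 3]].
At the point, J = [[-7.500, 14.000], [-1.500, 4.500]] (det J = -12.750).
Solving J·Δ = −F gives Δ = (7.529, 4.176).
Then the next iterate is (a, b)₁ = (6.029, 2.676).

(6.029, 2.676)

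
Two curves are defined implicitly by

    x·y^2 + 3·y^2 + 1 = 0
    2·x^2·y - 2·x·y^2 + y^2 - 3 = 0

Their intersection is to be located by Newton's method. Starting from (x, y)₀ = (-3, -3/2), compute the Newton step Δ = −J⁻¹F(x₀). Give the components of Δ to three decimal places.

(-0.444, -6.750)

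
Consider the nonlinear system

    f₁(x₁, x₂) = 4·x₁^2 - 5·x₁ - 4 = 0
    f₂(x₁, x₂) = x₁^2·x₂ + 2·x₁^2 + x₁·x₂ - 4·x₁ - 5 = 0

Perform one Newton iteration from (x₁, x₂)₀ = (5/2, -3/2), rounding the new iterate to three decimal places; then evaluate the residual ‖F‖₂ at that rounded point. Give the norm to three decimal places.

At (5/2, -3/2): F = (8.500, -15.625).
Jacobian J = [[8·x₁ - 5, 0], [2·x₁·x₂ + 4·x₁ + x₂ - 4, x₁^2 + x₁]].
At the point, J = [[15.000, 0.000], [-3.000, 8.750]] (det J = 131.250).
Solving J·Δ = −F gives Δ = (-0.567, 1.591).
Then the next iterate is (x₁, x₂)₁ = (1.933, 0.091).
Re-evaluating at (1.933, 0.091): F = (1.28096, -4.74310), so ‖F‖₂ = 4.913.

4.913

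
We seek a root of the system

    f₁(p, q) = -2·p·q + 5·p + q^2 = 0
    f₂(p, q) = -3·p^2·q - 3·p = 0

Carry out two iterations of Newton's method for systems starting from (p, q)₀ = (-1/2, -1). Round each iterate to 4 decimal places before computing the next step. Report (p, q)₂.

At (-1/2, -1): F = (-2.5000, 2.2500).
Jacobian J = [[-2·q + 5, -2·p + 2·q], [-6·p·q - 3, -3·p^2]].
At the point, J = [[7.0000, -1.0000], [-6.0000, -0.7500]] (det J = -11.2500).
Solving J·Δ = −F gives Δ = (0.3667, 0.0667).
Then the next iterate is (p, q)₁ = (-0.1333, -0.9333).
Round to (-0.1333, -0.9333) and repeat: F = (-0.044269, 0.449651), J = [[6.8666, -1.6000], [-3.746453, -0.053307]].
Δ = (0.1135, 0.4594), so (p, q)₂ = (-0.0198, -0.4739).

(-0.0198, -0.4739)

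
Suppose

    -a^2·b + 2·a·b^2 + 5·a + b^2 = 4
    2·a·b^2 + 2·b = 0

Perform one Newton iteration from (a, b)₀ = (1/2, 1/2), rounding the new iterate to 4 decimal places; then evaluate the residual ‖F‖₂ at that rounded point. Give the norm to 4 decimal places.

0.4571

At (1/2, 1/2): F = (-1.1250, 1.2500).
Jacobian J = [[-2·a·b + 2·b^2 + 5, -a^2 + 4·a·b + 2·b], [2·b^2, 4·a·b + 2]].
At the point, J = [[5.0000, 1.7500], [0.5000, 3.0000]] (det J = 14.1250).
Solving J·Δ = −F gives Δ = (0.3938, -0.4823).
Then the next iterate is (a, b)₁ = (0.8938, 0.0177).
Re-evaluating at (0.8938, 0.0177): F = (0.455733, 0.035960), so ‖F‖₂ = 0.4571.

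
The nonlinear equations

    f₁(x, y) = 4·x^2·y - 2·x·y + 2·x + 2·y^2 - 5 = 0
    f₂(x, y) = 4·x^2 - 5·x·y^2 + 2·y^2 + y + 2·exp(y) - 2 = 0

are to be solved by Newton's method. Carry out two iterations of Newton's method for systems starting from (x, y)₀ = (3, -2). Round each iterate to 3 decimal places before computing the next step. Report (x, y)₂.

At (3, -2): F = (-51.000, -19.72933).
Jacobian J = [[8·x·y - 2·y + 2, 4·x^2 - 2·x + 4·y], [8·x - 5·y^2, -10·x·y + 4·y + 2·exp(y) + 1]].
At the point, J = [[-42.000, 22.000], [4.000, 53.27067]] (det J = -2325.36816).
Solving J·Δ = −F gives Δ = (-0.982, 0.444).
Then the next iterate is (x, y)₁ = (2.018, -1.556).
Round to (2.018, -1.556) and repeat: F = (-15.18786, -6.43174), J = [[-20.00806, 6.02930], [4.03832, 26.59804]].
Δ = (-0.656, 0.341), so (x, y)₂ = (1.362, -1.215).

(1.362, -1.215)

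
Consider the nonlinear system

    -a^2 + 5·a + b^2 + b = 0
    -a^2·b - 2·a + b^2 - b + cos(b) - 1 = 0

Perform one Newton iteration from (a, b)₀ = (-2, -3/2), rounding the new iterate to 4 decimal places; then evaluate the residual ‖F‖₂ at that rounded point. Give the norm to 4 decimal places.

At (-2, -3/2): F = (-13.2500, 12.820737).
Jacobian J = [[-2·a + 5, 2·b + 1], [-2·a·b - 2, -a^2 + 2·b - sin(b) - 1]].
At the point, J = [[9.0000, -2.0000], [-8.0000, -7.002505]] (det J = -79.022545).
Solving J·Δ = −F gives Δ = (1.4986, 0.1188).
Then the next iterate is (a, b)₁ = (-0.5014, -1.3812).
Re-evaluating at (-0.5014, -1.3812): F = (-2.231889, 3.827412), so ‖F‖₂ = 4.4306.

4.4306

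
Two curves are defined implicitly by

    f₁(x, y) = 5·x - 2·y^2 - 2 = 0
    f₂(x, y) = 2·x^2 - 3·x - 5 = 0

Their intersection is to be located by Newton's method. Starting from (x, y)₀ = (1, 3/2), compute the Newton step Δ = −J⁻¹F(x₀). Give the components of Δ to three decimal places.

(6.000, 4.750)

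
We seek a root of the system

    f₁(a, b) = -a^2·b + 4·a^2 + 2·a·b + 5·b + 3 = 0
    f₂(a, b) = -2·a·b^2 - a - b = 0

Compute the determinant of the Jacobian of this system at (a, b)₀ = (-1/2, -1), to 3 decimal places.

J = [[-2·a·b + 8·a + 2·b, -a^2 + 2·a + 5], [-2·b^2 - 1, -4·a·b - 1]].
At the point, J = [[-7.000, 3.750], [-3.000, -3.000]].
det J = 32.250.

32.250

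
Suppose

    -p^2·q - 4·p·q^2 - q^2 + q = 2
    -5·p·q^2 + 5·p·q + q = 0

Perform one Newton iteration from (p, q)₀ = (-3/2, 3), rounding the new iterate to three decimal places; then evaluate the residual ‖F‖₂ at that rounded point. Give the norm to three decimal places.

17.320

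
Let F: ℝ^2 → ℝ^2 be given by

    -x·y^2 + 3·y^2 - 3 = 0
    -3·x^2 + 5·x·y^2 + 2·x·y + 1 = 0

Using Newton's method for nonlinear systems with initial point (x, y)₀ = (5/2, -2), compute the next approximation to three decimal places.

(2.008, -1.516)

At (5/2, -2): F = (-1.000, 22.250).
Jacobian J = [[-y^2, -2·x·y + 6·y], [-6·x + 5·y^2 + 2·y, 10·x·y + 2·x]].
At the point, J = [[-4.000, -2.000], [1.000, -45.000]] (det J = 182.000).
Solving J·Δ = −F gives Δ = (-0.492, 0.484).
Then the next iterate is (x, y)₁ = (2.008, -1.516).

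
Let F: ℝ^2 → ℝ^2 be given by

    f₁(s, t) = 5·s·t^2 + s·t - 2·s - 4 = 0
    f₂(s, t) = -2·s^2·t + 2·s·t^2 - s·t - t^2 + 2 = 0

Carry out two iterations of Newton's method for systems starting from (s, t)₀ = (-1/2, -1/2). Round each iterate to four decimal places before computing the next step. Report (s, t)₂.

At (-1/2, -1/2): F = (-3.3750, 1.5000).
Jacobian J = [[5·t^2 + t - 2, 10·s·t + s], [-4·s·t + 2·t^2 - t, -2·s^2 + 4·s·t - s - 2·t]].
At the point, J = [[-1.2500, 2.0000], [0.0000, 2.0000]] (det J = -2.5000).
Solving J·Δ = −F gives Δ = (-3.9000, -0.7500).
Then the next iterate is (s, t)₁ = (-4.4000, -1.2500).
Round to (-4.4000, -1.2500) and repeat: F = (-24.0750, 29.5875), J = [[4.5625, 50.6000], [-17.6250, -9.8200]].
Δ = (1.4884, 0.3416), so (s, t)₂ = (-2.9116, -0.9084).

(-2.9116, -0.9084)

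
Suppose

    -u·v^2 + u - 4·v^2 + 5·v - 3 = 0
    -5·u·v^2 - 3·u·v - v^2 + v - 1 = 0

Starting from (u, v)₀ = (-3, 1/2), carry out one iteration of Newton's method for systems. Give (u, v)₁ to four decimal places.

(1.1379, 0.6616)

At (-3, 1/2): F = (-3.7500, 7.5000).
Jacobian J = [[-v^2 + 1, -2·u·v - 8·v + 5], [-5·v^2 - 3·v, -10·u·v - 3·u - 2·v + 1]].
At the point, J = [[0.7500, 4.0000], [-2.7500, 24.0000]] (det J = 29.0000).
Solving J·Δ = −F gives Δ = (4.1379, 0.1616).
Then the next iterate is (u, v)₁ = (1.1379, 0.6616).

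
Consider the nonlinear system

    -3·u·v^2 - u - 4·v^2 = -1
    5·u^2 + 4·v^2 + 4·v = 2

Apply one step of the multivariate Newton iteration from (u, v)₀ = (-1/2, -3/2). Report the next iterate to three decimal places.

(-0.662, -1.117)

At (-1/2, -3/2): F = (-4.125, 2.250).
Jacobian J = [[-3·v^2 - 1, -6·u·v - 8·v], [10·u, 8·v + 4]].
At the point, J = [[-7.750, 7.500], [-5.000, -8.000]] (det J = 99.500).
Solving J·Δ = −F gives Δ = (-0.162, 0.383).
Then the next iterate is (u, v)₁ = (-0.662, -1.117).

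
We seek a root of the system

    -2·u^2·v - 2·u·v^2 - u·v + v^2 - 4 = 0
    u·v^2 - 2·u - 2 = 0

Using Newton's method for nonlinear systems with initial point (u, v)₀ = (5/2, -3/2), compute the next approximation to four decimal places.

(1.6555, -1.7115)

At (5/2, -3/2): F = (9.5000, -1.3750).
Jacobian J = [[-4·u·v - 2·v^2 - v, -2·u^2 - 4·u·v - u + 2·v], [v^2 - 2, 2·u·v]].
At the point, J = [[12.0000, -3.0000], [0.2500, -7.5000]] (det J = -89.2500).
Solving J·Δ = −F gives Δ = (-0.8445, -0.2115).
Then the next iterate is (u, v)₁ = (1.6555, -1.7115).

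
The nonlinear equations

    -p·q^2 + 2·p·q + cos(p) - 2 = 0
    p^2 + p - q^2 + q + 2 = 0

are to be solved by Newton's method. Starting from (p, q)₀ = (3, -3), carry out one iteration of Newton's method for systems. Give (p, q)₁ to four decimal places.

At (3, -3): F = (-47.989992, 2.0000).
Jacobian J = [[-q^2 + 2·q - sin(p), -2·p·q + 2·p], [2·p + 1, -2·q + 1]].
At the point, J = [[-15.141120, 24.0000], [7.0000, 7.0000]] (det J = -273.987840).
Solving J·Δ = −F gives Δ = (-1.4013, 1.1156).
Then the next iterate is (p, q)₁ = (1.5987, -1.8844).

(1.5987, -1.8844)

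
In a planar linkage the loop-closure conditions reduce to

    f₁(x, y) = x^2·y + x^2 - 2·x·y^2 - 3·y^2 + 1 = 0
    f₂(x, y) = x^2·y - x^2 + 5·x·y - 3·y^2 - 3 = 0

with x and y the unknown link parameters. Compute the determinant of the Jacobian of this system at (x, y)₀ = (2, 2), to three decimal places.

J = [[2·x·y + 2·x - 2·y^2, x^2 - 4·x·y - 6·y], [2·x·y - 2·x + 5·y, x^2 + 5·x - 6·y]].
At the point, J = [[4.000, -24.000], [14.000, 2.000]].
det J = 344.000.

344.000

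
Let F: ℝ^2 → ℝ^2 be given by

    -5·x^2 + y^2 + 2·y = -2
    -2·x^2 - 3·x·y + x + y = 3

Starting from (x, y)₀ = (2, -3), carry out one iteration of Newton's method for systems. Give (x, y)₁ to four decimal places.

At (2, -3): F = (-15.0000, 6.0000).
Jacobian J = [[-10·x, 2·y + 2], [-4·x - 3·y + 1, -3·x + 1]].
At the point, J = [[-20.0000, -4.0000], [2.0000, -5.0000]] (det J = 108.0000).
Solving J·Δ = −F gives Δ = (-0.9167, 0.8333).
Then the next iterate is (x, y)₁ = (1.0833, -2.1667).

(1.0833, -2.1667)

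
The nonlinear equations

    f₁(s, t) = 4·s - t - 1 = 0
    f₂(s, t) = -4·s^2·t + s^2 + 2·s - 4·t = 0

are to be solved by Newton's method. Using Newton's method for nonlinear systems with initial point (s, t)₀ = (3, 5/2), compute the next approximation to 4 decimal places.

(0.9953, 2.9811)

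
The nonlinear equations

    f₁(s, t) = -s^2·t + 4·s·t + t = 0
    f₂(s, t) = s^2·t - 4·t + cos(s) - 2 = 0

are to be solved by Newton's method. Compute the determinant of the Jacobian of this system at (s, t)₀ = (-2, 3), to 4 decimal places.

J = [[-2·s·t + 4·t, -s^2 + 4·s + 1], [2·s·t - sin(s), s^2 - 4]].
At the point, J = [[24.0000, -11.0000], [-11.090703, 0.0000]].
det J = -121.9977.

-121.9977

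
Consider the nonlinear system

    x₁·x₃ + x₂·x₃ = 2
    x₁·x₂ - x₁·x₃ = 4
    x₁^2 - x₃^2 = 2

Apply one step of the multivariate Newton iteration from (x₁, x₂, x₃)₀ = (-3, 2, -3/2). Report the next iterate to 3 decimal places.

(-1.702, -0.306, -0.487)

At (-3, 2, -3/2): F = (-0.500, -14.500, 4.750).
Jacobian J = [[x₃, x₃, x₁ + x₂], [x₂ - x₃, x₁, -x₁], [2·x₁, 0, -2·x₃]].
At the point, J = [[-1.500, -1.500, -1.000], [3.500, -3.000, 3.000], [-6.000, 0.000, 3.000]] (det J = 74.250).
Solving J·Δ = −F gives Δ = (1.298, -2.306, 1.013).
Then the next iterate is (x₁, x₂, x₃)₁ = (-1.702, -0.306, -0.487).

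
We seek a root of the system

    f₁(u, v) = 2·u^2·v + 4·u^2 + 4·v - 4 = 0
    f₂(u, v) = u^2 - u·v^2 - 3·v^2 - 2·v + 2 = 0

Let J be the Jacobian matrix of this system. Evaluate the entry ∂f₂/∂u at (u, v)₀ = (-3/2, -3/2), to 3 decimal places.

∂f₂/∂u = 2·u - v^2.
At (-3/2, -3/2) this is -5.250.

-5.250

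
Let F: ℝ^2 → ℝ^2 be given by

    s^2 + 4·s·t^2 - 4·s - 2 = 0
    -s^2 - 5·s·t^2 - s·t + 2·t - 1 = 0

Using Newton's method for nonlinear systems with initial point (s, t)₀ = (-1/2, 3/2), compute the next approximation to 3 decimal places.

At (-1/2, 3/2): F = (-4.250, 8.125).
Jacobian J = [[2·s + 4·t^2 - 4, 8·s·t], [-2·s - 5·t^2 - t, -10·s·t - s + 2]].
At the point, J = [[4.000, -6.000], [-11.750, 10.000]] (det J = -30.500).
Solving J·Δ = −F gives Δ = (0.205, -0.572).
Then the next iterate is (s, t)₁ = (-0.295, 0.928).

(-0.295, 0.928)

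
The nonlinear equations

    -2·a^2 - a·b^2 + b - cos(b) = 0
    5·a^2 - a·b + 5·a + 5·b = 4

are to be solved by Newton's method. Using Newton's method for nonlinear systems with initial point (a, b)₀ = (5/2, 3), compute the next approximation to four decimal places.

(0.7329, 3.1851)

At (5/2, 3): F = (-31.010008, 47.2500).
Jacobian J = [[-4·a - b^2, -2·a·b + sin(b) + 1], [10·a - b + 5, -a + 5]].
At the point, J = [[-19.0000, -13.858880], [27.0000, 2.5000]] (det J = 326.689760).
Solving J·Δ = −F gives Δ = (-1.7671, 0.1851).
Then the next iterate is (a, b)₁ = (0.7329, 3.1851).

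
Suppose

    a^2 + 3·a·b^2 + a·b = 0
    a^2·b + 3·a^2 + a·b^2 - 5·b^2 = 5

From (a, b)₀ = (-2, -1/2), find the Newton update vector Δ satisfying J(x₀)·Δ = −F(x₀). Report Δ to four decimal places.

(11.3333, 9.7500)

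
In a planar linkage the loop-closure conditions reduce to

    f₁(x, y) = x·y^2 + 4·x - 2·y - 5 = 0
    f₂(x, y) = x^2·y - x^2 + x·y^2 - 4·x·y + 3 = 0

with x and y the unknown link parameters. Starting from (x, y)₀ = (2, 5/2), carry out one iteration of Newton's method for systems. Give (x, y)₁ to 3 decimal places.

At (2, 5/2): F = (10.500, 1.500).
Jacobian J = [[y^2 + 4, 2·x·y - 2], [2·x·y - 2·x + y^2 - 4·y, x^2 + 2·x·y - 4·x]].
At the point, J = [[10.250, 8.000], [2.250, 6.000]] (det J = 43.500).
Solving J·Δ = −F gives Δ = (-1.172, 0.190).
Then the next iterate is (x, y)₁ = (0.828, 2.690).

(0.828, 2.690)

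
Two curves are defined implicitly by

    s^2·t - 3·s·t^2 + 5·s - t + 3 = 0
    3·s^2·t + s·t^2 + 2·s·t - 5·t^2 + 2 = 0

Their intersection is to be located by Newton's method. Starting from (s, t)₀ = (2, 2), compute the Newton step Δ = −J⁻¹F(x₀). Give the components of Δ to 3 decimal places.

(-0.654, -0.269)

At (2, 2): F = (-5.000, 22.000).
Jacobian J = [[2·s·t - 3·t^2 + 5, s^2 - 6·s·t - 1], [6·s·t + t^2 + 2·t, 3·s^2 + 2·s·t + 2·s - 10·t]].
At the point, J = [[1.000, -21.000], [32.000, 4.000]] (det J = 676.000).
Solving J·Δ = −F gives Δ = (-0.654, -0.269).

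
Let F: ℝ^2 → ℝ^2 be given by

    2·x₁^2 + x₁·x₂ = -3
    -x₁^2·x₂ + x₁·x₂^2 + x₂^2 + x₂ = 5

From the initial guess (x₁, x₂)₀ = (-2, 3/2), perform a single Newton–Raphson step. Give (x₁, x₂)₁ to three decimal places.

At (-2, 3/2): F = (8.000, -11.750).
Jacobian J = [[4·x₁ + x₂, x₁], [-2·x₁·x₂ + x₂^2, -x₁^2 + 2·x₁·x₂ + 2·x₂ + 1]].
At the point, J = [[-6.500, -2.000], [8.250, -6.000]] (det J = 55.500).
Solving J·Δ = −F gives Δ = (1.288, -0.187).
Then the next iterate is (x₁, x₂)₁ = (-0.712, 1.313).

(-0.712, 1.313)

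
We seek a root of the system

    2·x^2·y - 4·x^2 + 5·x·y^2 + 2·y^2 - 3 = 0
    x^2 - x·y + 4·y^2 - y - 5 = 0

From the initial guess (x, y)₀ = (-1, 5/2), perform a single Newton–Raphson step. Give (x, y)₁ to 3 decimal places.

At (-1, 5/2): F = (-20.750, 21.000).
Jacobian J = [[4·x·y - 8·x + 5·y^2, 2·x^2 + 10·x·y + 4·y], [2·x - y, -x + 8·y - 1]].
At the point, J = [[29.250, -13.000], [-4.500, 20.000]] (det J = 526.500).
Solving J·Δ = −F gives Δ = (0.270, -0.989).
Then the next iterate is (x, y)₁ = (-0.730, 1.511).

(-0.730, 1.511)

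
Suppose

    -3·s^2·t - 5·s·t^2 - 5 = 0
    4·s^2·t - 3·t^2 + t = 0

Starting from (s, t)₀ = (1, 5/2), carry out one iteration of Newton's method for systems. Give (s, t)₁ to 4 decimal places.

At (1, 5/2): F = (-43.7500, -6.2500).
Jacobian J = [[-6·s·t - 5·t^2, -3·s^2 - 10·s·t], [8·s·t, 4·s^2 - 6·t + 1]].
At the point, J = [[-46.2500, -28.0000], [20.0000, -10.0000]] (det J = 1022.5000).
Solving J·Δ = −F gives Δ = (-0.2567, -1.1384).
Then the next iterate is (s, t)₁ = (0.7433, 1.3616).

(0.7433, 1.3616)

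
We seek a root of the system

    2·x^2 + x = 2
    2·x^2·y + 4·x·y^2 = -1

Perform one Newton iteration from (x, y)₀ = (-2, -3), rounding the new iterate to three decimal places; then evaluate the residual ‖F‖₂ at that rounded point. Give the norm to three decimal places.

At (-2, -3): F = (4.000, -95.000).
Jacobian J = [[4·x + 1, 0], [4·x·y + 4·y^2, 2·x^2 + 8·x·y]].
At the point, J = [[-7.000, 0.000], [60.000, 56.000]] (det J = -392.000).
Solving J·Δ = −F gives Δ = (0.571, 1.084).
Then the next iterate is (x, y)₁ = (-1.429, -1.916).
Re-evaluating at (-1.429, -1.916): F = (0.65508, -27.80886), so ‖F‖₂ = 27.817.

27.817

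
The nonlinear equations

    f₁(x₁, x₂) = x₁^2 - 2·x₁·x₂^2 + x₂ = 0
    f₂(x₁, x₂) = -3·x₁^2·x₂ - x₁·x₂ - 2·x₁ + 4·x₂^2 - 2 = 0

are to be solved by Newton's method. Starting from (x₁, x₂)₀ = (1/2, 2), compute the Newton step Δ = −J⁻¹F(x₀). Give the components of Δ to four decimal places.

(0.0427, -0.6829)

At (1/2, 2): F = (-1.7500, 10.5000).
Jacobian J = [[2·x₁ - 2·x₂^2, -4·x₁·x₂ + 1], [-6·x₁·x₂ - x₂ - 2, -3·x₁^2 - x₁ + 8·x₂]].
At the point, J = [[-7.0000, -3.0000], [-10.0000, 14.7500]] (det J = -133.2500).
Solving J·Δ = −F gives Δ = (0.0427, -0.6829).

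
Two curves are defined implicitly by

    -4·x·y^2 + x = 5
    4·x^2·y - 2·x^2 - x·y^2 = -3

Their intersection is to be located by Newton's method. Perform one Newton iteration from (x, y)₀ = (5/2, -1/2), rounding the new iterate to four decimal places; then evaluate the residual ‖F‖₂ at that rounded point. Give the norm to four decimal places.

6.2367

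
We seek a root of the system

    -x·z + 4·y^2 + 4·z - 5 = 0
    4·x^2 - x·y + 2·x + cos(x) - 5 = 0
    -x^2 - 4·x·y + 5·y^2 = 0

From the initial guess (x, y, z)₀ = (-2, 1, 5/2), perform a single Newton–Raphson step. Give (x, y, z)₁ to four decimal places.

At (-2, 1, 5/2): F = (14.0000, 8.583853, 9.0000).
Jacobian J = [[-z, 8·y, -x + 4], [8·x - y - sin(x) + 2, -x, 0], [-2·x - 4·y, -4·x + 10·y, 0]].
At the point, J = [[-2.5000, 8.0000, 6.0000], [-14.090703, 2.0000, 0.0000], [0.0000, 18.0000, 0.0000]] (det J = -1521.795878).
Solving J·Δ = −F gives Δ = (0.5382, -0.5000, -1.4424).
Then the next iterate is (x, y, z)₁ = (-1.4618, 0.5000, 1.0576).

(-1.4618, 0.5000, 1.0576)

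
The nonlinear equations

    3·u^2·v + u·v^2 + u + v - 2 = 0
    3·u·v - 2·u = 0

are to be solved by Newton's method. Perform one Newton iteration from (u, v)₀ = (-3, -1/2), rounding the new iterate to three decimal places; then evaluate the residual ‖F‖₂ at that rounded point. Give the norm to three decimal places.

At (-3, -1/2): F = (-19.750, 10.500).
Jacobian J = [[6·u·v + v^2 + 1, 3·u^2 + 2·u·v + 1], [3·v - 2, 3·u]].
At the point, J = [[10.250, 31.000], [-3.500, -9.000]] (det J = 16.250).
Solving J·Δ = −F gives Δ = (9.092, -2.369).
Then the next iterate is (u, v)₁ = (6.092, -2.869).
Re-evaluating at (6.092, -2.869): F = (-268.05974, -64.61784), so ‖F‖₂ = 275.738.

275.738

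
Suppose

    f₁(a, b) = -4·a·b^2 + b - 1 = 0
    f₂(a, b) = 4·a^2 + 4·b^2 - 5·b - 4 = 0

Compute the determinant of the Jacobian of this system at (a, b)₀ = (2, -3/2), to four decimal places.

J = [[-4·b^2, -8·a·b + 1], [8·a, 8·b - 5]].
At the point, J = [[-9.0000, 25.0000], [16.0000, -17.0000]].
det J = -247.0000.

-247.0000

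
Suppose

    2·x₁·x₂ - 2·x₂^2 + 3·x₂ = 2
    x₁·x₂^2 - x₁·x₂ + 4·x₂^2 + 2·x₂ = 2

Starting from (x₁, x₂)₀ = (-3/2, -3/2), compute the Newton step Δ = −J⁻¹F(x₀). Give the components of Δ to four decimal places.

At (-3/2, -3/2): F = (-6.5000, -1.6250).
Jacobian J = [[2·x₂, 2·x₁ - 4·x₂ + 3], [x₂^2 - x₂, 2·x₁·x₂ - x₁ + 8·x₂ + 2]].
At the point, J = [[-3.0000, 6.0000], [3.7500, -4.0000]] (det J = -10.5000).
Solving J·Δ = −F gives Δ = (3.4048, 2.7857).

(3.4048, 2.7857)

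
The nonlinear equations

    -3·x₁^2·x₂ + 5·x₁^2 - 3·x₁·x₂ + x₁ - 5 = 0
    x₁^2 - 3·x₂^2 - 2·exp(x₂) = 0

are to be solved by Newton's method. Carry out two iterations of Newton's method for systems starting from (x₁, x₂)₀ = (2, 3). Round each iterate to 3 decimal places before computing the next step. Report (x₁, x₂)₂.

(0.761, 0.909)

At (2, 3): F = (-37.000, -63.17107).
Jacobian J = [[-6·x₁·x₂ + 10·x₁ - 3·x₂ + 1, -3·x₁^2 - 3·x₁], [2·x₁, -6·x₂ - 2·exp(x₂)]].
At the point, J = [[-24.000, -18.000], [4.000, -58.17107]] (det J = 1468.10577).
Solving J·Δ = −F gives Δ = (-0.692, -1.134).
Then the next iterate is (x₁, x₂)₁ = (1.308, 1.866).
Round to (1.308, 1.866) and repeat: F = (-12.03728, -21.65979), J = [[-6.16237, -9.05659], [2.616, -24.12079]].
Δ = (-0.547, -0.957), so (x₁, x₂)₂ = (0.761, 0.909).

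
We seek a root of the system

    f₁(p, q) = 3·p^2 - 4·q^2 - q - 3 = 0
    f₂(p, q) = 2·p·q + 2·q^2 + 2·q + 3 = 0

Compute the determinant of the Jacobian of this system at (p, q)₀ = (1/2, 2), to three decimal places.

J = [[6·p, -8·q - 1], [2·q, 2·p + 4·q + 2]].
At the point, J = [[3.000, -17.000], [4.000, 11.000]].
det J = 101.000.

101.000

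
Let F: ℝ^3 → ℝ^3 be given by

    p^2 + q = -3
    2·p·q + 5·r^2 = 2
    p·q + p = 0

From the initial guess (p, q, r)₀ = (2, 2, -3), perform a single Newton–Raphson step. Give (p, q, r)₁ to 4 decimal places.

At (2, 2, -3): F = (9.0000, 51.0000, 6.0000).
Jacobian J = [[2·p, 1, 0], [2·q, 2·p, 10·r], [q + 1, p, 0]].
At the point, J = [[4.0000, 1.0000, 0.0000], [4.0000, 4.0000, -30.0000], [3.0000, 2.0000, 0.0000]] (det J = 150.0000).
Solving J·Δ = −F gives Δ = (-2.4000, 0.6000, 1.4600).
Then the next iterate is (p, q, r)₁ = (-0.4000, 2.6000, -1.5400).

(-0.4000, 2.6000, -1.5400)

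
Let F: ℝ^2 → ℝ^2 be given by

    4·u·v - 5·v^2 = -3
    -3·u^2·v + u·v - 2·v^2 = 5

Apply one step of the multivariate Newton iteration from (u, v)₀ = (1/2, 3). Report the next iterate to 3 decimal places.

(-0.211, 1.410)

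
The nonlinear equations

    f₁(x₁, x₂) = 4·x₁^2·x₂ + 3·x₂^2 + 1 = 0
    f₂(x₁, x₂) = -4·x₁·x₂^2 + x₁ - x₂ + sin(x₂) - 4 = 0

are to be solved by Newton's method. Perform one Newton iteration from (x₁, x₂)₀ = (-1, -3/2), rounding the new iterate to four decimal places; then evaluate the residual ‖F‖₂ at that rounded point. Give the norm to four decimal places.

0.6553

At (-1, -3/2): F = (1.7500, 4.502505).
Jacobian J = [[8·x₁·x₂, 4·x₁^2 + 6·x₂], [-4·x₂^2 + 1, -8·x₁·x₂ + cos(x₂) - 1]].
At the point, J = [[12.0000, -5.0000], [-8.0000, -12.929263]] (det J = -195.151154).
Solving J·Δ = −F gives Δ = (-0.0006, 0.3486).
Then the next iterate is (x₁, x₂)₁ = (-1.0006, -1.1514).
Re-evaluating at (-1.0006, -1.1514): F = (0.366038, 0.543535), so ‖F‖₂ = 0.6553.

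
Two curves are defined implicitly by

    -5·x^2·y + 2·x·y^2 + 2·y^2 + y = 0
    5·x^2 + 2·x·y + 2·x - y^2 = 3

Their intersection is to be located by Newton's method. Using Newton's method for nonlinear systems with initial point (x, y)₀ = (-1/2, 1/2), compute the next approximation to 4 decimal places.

(0.0278, -1.7778)

At (-1/2, 1/2): F = (0.1250, -3.5000).
Jacobian J = [[-10·x·y + 2·y^2, -5·x^2 + 4·x·y + 4·y + 1], [10·x + 2·y + 2, 2·x - 2·y]].
At the point, J = [[3.0000, 0.7500], [-2.0000, -2.0000]] (det J = -4.5000).
Solving J·Δ = −F gives Δ = (0.5278, -2.2778).
Then the next iterate is (x, y)₁ = (0.0278, -1.7778).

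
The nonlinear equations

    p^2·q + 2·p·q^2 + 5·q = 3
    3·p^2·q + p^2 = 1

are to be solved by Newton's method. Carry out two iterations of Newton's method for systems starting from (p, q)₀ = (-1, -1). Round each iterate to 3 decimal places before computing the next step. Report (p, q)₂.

At (-1, -1): F = (-11.000, -3.000).
Jacobian J = [[2·p·q + 2·q^2, p^2 + 4·p·q + 5], [6·p·q + 2·p, 3·p^2]].
At the point, J = [[4.000, 10.000], [4.000, 3.000]] (det J = -28.000).
Solving J·Δ = −F gives Δ = (-0.107, 1.143).
Then the next iterate is (p, q)₁ = (-1.107, 0.143).
Round to (-1.107, 0.143) and repeat: F = (-2.15503, 0.75117), J = [[-0.27570, 5.59225], [-3.16381, 3.67635]].
Δ = (0.727, 0.421), so (p, q)₂ = (-0.380, 0.564).

(-0.380, 0.564)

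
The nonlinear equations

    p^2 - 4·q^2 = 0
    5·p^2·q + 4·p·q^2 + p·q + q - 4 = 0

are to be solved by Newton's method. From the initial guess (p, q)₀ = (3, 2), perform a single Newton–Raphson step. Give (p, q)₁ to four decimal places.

At (3, 2): F = (-7.0000, 142.0000).
Jacobian J = [[2·p, -8·q], [10·p·q + 4·q^2 + q, 5·p^2 + 8·p·q + p + 1]].
At the point, J = [[6.0000, -16.0000], [78.0000, 97.0000]] (det J = 1830.0000).
Solving J·Δ = −F gives Δ = (-0.8705, -0.7639).
Then the next iterate is (p, q)₁ = (2.1295, 1.2361).

(2.1295, 1.2361)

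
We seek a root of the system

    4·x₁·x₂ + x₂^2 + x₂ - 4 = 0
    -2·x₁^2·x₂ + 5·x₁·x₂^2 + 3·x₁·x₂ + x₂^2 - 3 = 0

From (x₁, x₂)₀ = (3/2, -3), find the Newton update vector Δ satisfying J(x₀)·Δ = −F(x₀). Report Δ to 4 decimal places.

(-1.3306, 0.0323)

At (3/2, -3): F = (-16.0000, 73.5000).
Jacobian J = [[4·x₂, 4·x₁ + 2·x₂ + 1], [-4·x₁·x₂ + 5·x₂^2 + 3·x₂, -2·x₁^2 + 10·x₁·x₂ + 3·x₁ + 2·x₂]].
At the point, J = [[-12.0000, 1.0000], [54.0000, -51.0000]] (det J = 558.0000).
Solving J·Δ = −F gives Δ = (-1.3306, 0.0323).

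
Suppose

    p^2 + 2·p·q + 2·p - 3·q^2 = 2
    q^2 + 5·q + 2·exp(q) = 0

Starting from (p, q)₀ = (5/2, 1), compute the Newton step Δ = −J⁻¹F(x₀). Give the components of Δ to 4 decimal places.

At (5/2, 1): F = (11.2500, 11.436564).
Jacobian J = [[2·p + 2·q + 2, 2·p - 6·q], [0, 2·q + 2·exp(q) + 5]].
At the point, J = [[9.0000, -1.0000], [0.0000, 12.436564]] (det J = 111.929073).
Solving J·Δ = −F gives Δ = (-1.3522, -0.9196).

(-1.3522, -0.9196)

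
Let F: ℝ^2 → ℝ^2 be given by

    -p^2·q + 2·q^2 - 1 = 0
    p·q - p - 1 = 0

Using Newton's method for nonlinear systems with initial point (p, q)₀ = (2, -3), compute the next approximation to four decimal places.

At (2, -3): F = (29.0000, -9.0000).
Jacobian J = [[-2·p·q, -p^2 + 4·q], [q - 1, p]].
At the point, J = [[12.0000, -16.0000], [-4.0000, 2.0000]] (det J = -40.0000).
Solving J·Δ = −F gives Δ = (-2.1500, 0.2000).
Then the next iterate is (p, q)₁ = (-0.1500, -2.8000).

(-0.1500, -2.8000)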